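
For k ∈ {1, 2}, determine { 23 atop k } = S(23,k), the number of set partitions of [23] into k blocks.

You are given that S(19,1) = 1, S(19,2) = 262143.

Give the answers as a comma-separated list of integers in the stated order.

row 20: T[20][1]=1·1+0=1  T[20][2]=2·262143+1=524287
row 21: T[21][1]=1·1+0=1  T[21][2]=2·524287+1=1048575
row 22: T[22][1]=1·1+0=1  T[22][2]=2·1048575+1=2097151
row 23: T[23][1]=1·1+0=1  T[23][2]=2·2097151+1=4194303
Read S(23,1) = 1, S(23,2) = 4194303.

1, 4194303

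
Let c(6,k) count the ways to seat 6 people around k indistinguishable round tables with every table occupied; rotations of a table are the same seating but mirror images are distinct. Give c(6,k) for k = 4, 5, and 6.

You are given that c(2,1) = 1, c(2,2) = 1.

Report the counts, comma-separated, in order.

[3] T[3,1]:2*1+0=2 · T[3,2]:2*1+1=3 · T[3,3]:2*0+1=1
[4] T[4,2]:3*3+2=11 · T[4,3]:3*1+3=6 · T[4,4]:3*0+1=1
[5] T[5,3]:4*6+11=35 · T[5,4]:4*1+6=10 · T[5,5]:4*0+1=1
[6] T[6,4]:5*10+35=85 · T[6,5]:5*1+10=15 · T[6,6]:5*0+1=1
Read c(6,4) = 85, c(6,5) = 15, c(6,6) = 1.

85, 15, 1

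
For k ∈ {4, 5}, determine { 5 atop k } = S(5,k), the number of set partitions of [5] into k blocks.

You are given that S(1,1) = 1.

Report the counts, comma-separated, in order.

10, 1

[2] T[2,1]:1*1+0=1 · T[2,2]:2*0+1=1
[3] T[3,2]:2*1+1=3 · T[3,3]:3*0+1=1
[4] T[4,3]:3*1+3=6 · T[4,4]:4*0+1=1
[5] T[5,4]:4*1+6=10 · T[5,5]:5*0+1=1
Read S(5,4) = 10, S(5,5) = 1.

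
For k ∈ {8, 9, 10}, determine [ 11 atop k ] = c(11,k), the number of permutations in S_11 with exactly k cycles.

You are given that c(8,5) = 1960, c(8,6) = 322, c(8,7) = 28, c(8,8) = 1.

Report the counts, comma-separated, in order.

18150, 1320, 55

@9  (9,6):322·8+1960→4536, (9,7):28·8+322→546, (9,8):1·8+28→36, (9,9):0·8+1→1
@10  (10,7):546·9+4536→9450, (10,8):36·9+546→870, (10,9):1·9+36→45, (10,10):0·9+1→1
@11  (11,8):870·10+9450→18150, (11,9):45·10+870→1320, (11,10):1·10+45→55
Read c(11,8) = 18150, c(11,9) = 1320, c(11,10) = 55.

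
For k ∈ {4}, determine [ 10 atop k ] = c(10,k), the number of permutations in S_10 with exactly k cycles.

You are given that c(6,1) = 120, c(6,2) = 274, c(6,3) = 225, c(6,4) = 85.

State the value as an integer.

@7  (7,1):120·6+0→720, (7,2):274·6+120→1764, (7,3):225·6+274→1624, (7,4):85·6+225→735
@8  (8,2):1764·7+720→13068, (8,3):1624·7+1764→13132, (8,4):735·7+1624→6769
@9  (9,3):13132·8+13068→118124, (9,4):6769·8+13132→67284
@10  (10,4):67284·9+118124→723680
Read c(10,4) = 723680.

723680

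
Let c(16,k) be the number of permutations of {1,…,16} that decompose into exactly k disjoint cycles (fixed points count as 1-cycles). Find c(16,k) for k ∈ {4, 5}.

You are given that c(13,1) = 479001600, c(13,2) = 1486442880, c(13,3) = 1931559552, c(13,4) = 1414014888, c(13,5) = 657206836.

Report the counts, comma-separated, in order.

r14: T_14,2=13×1486442880+479001600=19802759040; T_14,3=13×1931559552+1486442880=26596717056; T_14,4=13×1414014888+1931559552=20313753096; T_14,5=13×657206836+1414014888=9957703756
r15: T_15,3=14×26596717056+19802759040=392156797824; T_15,4=14×20313753096+26596717056=310989260400; T_15,5=14×9957703756+20313753096=159721605680
r16: T_16,4=15×310989260400+392156797824=5056995703824; T_16,5=15×159721605680+310989260400=2706813345600
Read c(16,4) = 5056995703824, c(16,5) = 2706813345600.

5056995703824, 2706813345600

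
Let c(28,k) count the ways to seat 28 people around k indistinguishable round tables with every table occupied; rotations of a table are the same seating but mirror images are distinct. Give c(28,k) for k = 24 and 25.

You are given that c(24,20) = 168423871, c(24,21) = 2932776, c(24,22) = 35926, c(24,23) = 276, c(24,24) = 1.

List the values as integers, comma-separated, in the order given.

@25  (25,21):2932776·24+168423871→238810495, (25,22):35926·24+2932776→3795000, (25,23):276·24+35926→42550, (25,24):1·24+276→300, (25,25):0·24+1→1
@26  (26,22):3795000·25+238810495→333685495, (26,23):42550·25+3795000→4858750, (26,24):300·25+42550→50050, (26,25):1·25+300→325
@27  (27,23):4858750·26+333685495→460012995, (27,24):50050·26+4858750→6160050, (27,25):325·26+50050→58500
@28  (28,24):6160050·27+460012995→626334345, (28,25):58500·27+6160050→7739550
Read c(28,24) = 626334345, c(28,25) = 7739550.

626334345, 7739550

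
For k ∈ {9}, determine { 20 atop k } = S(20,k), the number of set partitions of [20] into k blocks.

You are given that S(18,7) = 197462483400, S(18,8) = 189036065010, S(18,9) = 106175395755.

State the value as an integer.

i=19: T(19,8)=197462483400+8·189036065010=1709751003480 | T(19,9)=189036065010+9·106175395755=1144614626805
i=20: T(20,9)=1709751003480+9·1144614626805=12011282644725
Read S(20,9) = 12011282644725.

12011282644725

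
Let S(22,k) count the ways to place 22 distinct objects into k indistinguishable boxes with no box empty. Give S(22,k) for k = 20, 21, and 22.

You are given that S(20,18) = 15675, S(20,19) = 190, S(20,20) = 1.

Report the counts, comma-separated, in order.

23485, 231, 1

i=21: T(21,19)=15675+19·190=19285 | T(21,20)=190+20·1=210 | T(21,21)=1+21·0=1
i=22: T(22,20)=19285+20·210=23485 | T(22,21)=210+21·1=231 | T(22,22)=1+22·0=1
Read S(22,20) = 23485, S(22,21) = 231, S(22,22) = 1.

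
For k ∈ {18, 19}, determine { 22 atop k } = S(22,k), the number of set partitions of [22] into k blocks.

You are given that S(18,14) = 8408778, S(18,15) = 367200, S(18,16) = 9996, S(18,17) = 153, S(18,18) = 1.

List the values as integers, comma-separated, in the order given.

53374629, 1389850

@19  (19,15):367200·15+8408778→13916778, (19,16):9996·16+367200→527136, (19,17):153·17+9996→12597, (19,18):1·18+153→171, (19,19):0·19+1→1
@20  (20,16):527136·16+13916778→22350954, (20,17):12597·17+527136→741285, (20,18):171·18+12597→15675, (20,19):1·19+171→190
@21  (21,17):741285·17+22350954→34952799, (21,18):15675·18+741285→1023435, (21,19):190·19+15675→19285
@22  (22,18):1023435·18+34952799→53374629, (22,19):19285·19+1023435→1389850
Read S(22,18) = 53374629, S(22,19) = 1389850.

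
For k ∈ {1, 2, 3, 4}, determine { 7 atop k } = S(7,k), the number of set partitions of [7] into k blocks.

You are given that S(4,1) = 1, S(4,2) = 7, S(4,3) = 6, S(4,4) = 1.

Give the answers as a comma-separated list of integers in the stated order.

1, 63, 301, 350

r5: T_5,1=1×1+0=1; T_5,2=2×7+1=15; T_5,3=3×6+7=25; T_5,4=4×1+6=10
r6: T_6,1=1×1+0=1; T_6,2=2×15+1=31; T_6,3=3×25+15=90; T_6,4=4×10+25=65
r7: T_7,1=1×1+0=1; T_7,2=2×31+1=63; T_7,3=3×90+31=301; T_7,4=4×65+90=350
Read S(7,1) = 1, S(7,2) = 63, S(7,3) = 301, S(7,4) = 350.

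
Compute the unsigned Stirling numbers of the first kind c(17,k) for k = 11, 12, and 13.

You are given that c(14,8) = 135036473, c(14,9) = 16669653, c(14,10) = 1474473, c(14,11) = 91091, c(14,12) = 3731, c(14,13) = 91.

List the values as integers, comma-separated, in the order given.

2185031420, 156952432, 8394022

r15: T_15,9=14×16669653+135036473=368411615; T_15,10=14×1474473+16669653=37312275; T_15,11=14×91091+1474473=2749747; T_15,12=14×3731+91091=143325; T_15,13=14×91+3731=5005
r16: T_16,10=15×37312275+368411615=928095740; T_16,11=15×2749747+37312275=78558480; T_16,12=15×143325+2749747=4899622; T_16,13=15×5005+143325=218400
r17: T_17,11=16×78558480+928095740=2185031420; T_17,12=16×4899622+78558480=156952432; T_17,13=16×218400+4899622=8394022
Read c(17,11) = 2185031420, c(17,12) = 156952432, c(17,13) = 8394022.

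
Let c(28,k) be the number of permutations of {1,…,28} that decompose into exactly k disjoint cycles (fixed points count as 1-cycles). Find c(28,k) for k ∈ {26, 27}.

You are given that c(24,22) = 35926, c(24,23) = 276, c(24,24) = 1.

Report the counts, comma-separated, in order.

[25] T[25,23]:24*276+35926=42550 · T[25,24]:24*1+276=300 · T[25,25]:24*0+1=1
[26] T[26,24]:25*300+42550=50050 · T[26,25]:25*1+300=325 · T[26,26]:25*0+1=1
[27] T[27,25]:26*325+50050=58500 · T[27,26]:26*1+325=351 · T[27,27]:26*0+1=1
[28] T[28,26]:27*351+58500=67977 · T[28,27]:27*1+351=378
Read c(28,26) = 67977, c(28,27) = 378.

67977, 378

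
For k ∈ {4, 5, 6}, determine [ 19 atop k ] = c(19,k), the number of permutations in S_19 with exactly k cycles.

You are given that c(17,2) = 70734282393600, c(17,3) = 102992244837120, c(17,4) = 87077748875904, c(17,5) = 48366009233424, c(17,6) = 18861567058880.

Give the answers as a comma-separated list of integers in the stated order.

30321254007719424, 17950712280921504, 7551527592063024

i=18: T(18,3)=70734282393600+17·102992244837120=1821602444624640 | T(18,4)=102992244837120+17·87077748875904=1583313975727488 | T(18,5)=87077748875904+17·48366009233424=909299905844112 | T(18,6)=48366009233424+17·18861567058880=369012649234384
i=19: T(19,4)=1821602444624640+18·1583313975727488=30321254007719424 | T(19,5)=1583313975727488+18·909299905844112=17950712280921504 | T(19,6)=909299905844112+18·369012649234384=7551527592063024
Read c(19,4) = 30321254007719424, c(19,5) = 17950712280921504, c(19,6) = 7551527592063024.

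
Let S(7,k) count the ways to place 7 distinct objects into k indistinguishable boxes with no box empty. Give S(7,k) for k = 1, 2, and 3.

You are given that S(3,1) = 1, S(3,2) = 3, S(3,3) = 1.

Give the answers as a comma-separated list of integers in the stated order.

1, 63, 301

row 4: T[4][1]=1·1+0=1  T[4][2]=2·3+1=7  T[4][3]=3·1+3=6
row 5: T[5][1]=1·1+0=1  T[5][2]=2·7+1=15  T[5][3]=3·6+7=25
row 6: T[6][1]=1·1+0=1  T[6][2]=2·15+1=31  T[6][3]=3·25+15=90
row 7: T[7][1]=1·1+0=1  T[7][2]=2·31+1=63  T[7][3]=3·90+31=301
Read S(7,1) = 1, S(7,2) = 63, S(7,3) = 301.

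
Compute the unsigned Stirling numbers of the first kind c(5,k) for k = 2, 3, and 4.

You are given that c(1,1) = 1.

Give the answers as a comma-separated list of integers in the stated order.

50, 35, 10

[2] T[2,1]:1*1+0=1 · T[2,2]:1*0+1=1
[3] T[3,1]:2*1+0=2 · T[3,2]:2*1+1=3 · T[3,3]:2*0+1=1
[4] T[4,1]:3*2+0=6 · T[4,2]:3*3+2=11 · T[4,3]:3*1+3=6 · T[4,4]:3*0+1=1
[5] T[5,2]:4*11+6=50 · T[5,3]:4*6+11=35 · T[5,4]:4*1+6=10
Read c(5,2) = 50, c(5,3) = 35, c(5,4) = 10.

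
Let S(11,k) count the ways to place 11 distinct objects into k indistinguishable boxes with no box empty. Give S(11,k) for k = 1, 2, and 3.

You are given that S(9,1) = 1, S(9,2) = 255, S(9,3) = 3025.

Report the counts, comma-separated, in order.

1, 1023, 28501

i=10: T(10,1)=0+1·1=1 | T(10,2)=1+2·255=511 | T(10,3)=255+3·3025=9330
i=11: T(11,1)=0+1·1=1 | T(11,2)=1+2·511=1023 | T(11,3)=511+3·9330=28501
Read S(11,1) = 1, S(11,2) = 1023, S(11,3) = 28501.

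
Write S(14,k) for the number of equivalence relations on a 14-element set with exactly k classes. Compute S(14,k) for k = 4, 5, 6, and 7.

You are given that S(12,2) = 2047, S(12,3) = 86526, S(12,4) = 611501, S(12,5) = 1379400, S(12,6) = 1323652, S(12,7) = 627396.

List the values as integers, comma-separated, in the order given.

[13] T[13,3]:3*86526+2047=261625 · T[13,4]:4*611501+86526=2532530 · T[13,5]:5*1379400+611501=7508501 · T[13,6]:6*1323652+1379400=9321312 · T[13,7]:7*627396+1323652=5715424
[14] T[14,4]:4*2532530+261625=10391745 · T[14,5]:5*7508501+2532530=40075035 · T[14,6]:6*9321312+7508501=63436373 · T[14,7]:7*5715424+9321312=49329280
Read S(14,4) = 10391745, S(14,5) = 40075035, S(14,6) = 63436373, S(14,7) = 49329280.

10391745, 40075035, 63436373, 49329280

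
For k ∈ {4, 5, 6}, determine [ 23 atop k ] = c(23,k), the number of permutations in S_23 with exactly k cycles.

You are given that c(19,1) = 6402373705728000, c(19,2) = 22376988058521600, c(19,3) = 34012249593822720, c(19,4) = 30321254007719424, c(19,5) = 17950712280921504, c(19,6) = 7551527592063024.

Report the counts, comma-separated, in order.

[20] T[20,1]:19*6402373705728000+0=121645100408832000 · T[20,2]:19*22376988058521600+6402373705728000=431565146817638400 · T[20,3]:19*34012249593822720+22376988058521600=668609730341153280 · T[20,4]:19*30321254007719424+34012249593822720=610116075740491776 · T[20,5]:19*17950712280921504+30321254007719424=371384787345228000 · T[20,6]:19*7551527592063024+17950712280921504=161429736530118960
[21] T[21,2]:20*431565146817638400+121645100408832000=8752948036761600000 · T[21,3]:20*668609730341153280+431565146817638400=13803759753640704000 · T[21,4]:20*610116075740491776+668609730341153280=12870931245150988800 · T[21,5]:20*371384787345228000+610116075740491776=8037811822645051776 · T[21,6]:20*161429736530118960+371384787345228000=3599979517947607200
[22] T[22,3]:21*13803759753640704000+8752948036761600000=298631902863216384000 · T[22,4]:21*12870931245150988800+13803759753640704000=284093315901811468800 · T[22,5]:21*8037811822645051776+12870931245150988800=181664979520697076096 · T[22,6]:21*3599979517947607200+8037811822645051776=83637381699544802976
[23] T[23,4]:22*284093315901811468800+298631902863216384000=6548684852703068697600 · T[23,5]:22*181664979520697076096+284093315901811468800=4280722865357147142912 · T[23,6]:22*83637381699544802976+181664979520697076096=2021687376910682741568
Read c(23,4) = 6548684852703068697600, c(23,5) = 4280722865357147142912, c(23,6) = 2021687376910682741568.

6548684852703068697600, 4280722865357147142912, 2021687376910682741568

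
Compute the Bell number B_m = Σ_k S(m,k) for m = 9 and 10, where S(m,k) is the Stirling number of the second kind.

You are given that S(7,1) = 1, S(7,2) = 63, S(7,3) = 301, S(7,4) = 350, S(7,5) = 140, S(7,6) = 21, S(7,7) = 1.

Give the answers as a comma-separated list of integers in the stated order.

r8: T_8,1=1×1+0=1; T_8,2=2×63+1=127; T_8,3=3×301+63=966; T_8,4=4×350+301=1701; T_8,5=5×140+350=1050; T_8,6=6×21+140=266; T_8,7=7×1+21=28; T_8,8=8×0+1=1
r9: T_9,1=1×1+0=1; T_9,2=2×127+1=255; T_9,3=3×966+127=3025; T_9,4=4×1701+966=7770; T_9,5=5×1050+1701=6951; T_9,6=6×266+1050=2646; T_9,7=7×28+266=462; T_9,8=8×1+28=36; T_9,9=9×0+1=1
r10: T_10,1=1×1+0=1; T_10,2=2×255+1=511; T_10,3=3×3025+255=9330; T_10,4=4×7770+3025=34105; T_10,5=5×6951+7770=42525; T_10,6=6×2646+6951=22827; T_10,7=7×462+2646=5880; T_10,8=8×36+462=750; T_10,9=9×1+36=45; T_10,10=10×0+1=1
B_9 = ΣS(9,k) = 1+255+3025+7770+6951+2646+462+36+1 = 21147
B_10 = ΣS(10,k) = 1+511+9330+34105+42525+22827+5880+750+45+1 = 115975

21147, 115975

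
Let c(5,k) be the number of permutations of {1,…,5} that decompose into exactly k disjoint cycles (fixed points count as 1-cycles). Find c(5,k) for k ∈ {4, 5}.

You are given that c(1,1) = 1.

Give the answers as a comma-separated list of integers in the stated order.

r2: T_2,1=1×1+0=1; T_2,2=1×0+1=1
r3: T_3,2=2×1+1=3; T_3,3=2×0+1=1
r4: T_4,3=3×1+3=6; T_4,4=3×0+1=1
r5: T_5,4=4×1+6=10; T_5,5=4×0+1=1
Read c(5,4) = 10, c(5,5) = 1.

10, 1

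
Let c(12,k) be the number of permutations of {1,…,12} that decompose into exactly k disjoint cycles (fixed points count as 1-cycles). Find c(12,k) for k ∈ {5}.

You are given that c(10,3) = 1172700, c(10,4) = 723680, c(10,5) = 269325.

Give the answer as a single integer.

i=11: T(11,4)=1172700+10·723680=8409500 | T(11,5)=723680+10·269325=3416930
i=12: T(12,5)=8409500+11·3416930=45995730
Read c(12,5) = 45995730.

45995730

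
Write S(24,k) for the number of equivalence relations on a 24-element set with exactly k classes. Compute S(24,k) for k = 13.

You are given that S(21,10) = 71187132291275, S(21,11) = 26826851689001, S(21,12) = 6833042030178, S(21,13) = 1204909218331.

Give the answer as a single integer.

6888836057922000

[22] T[22,11]:11*26826851689001+71187132291275=366282500870286 · T[22,12]:12*6833042030178+26826851689001=108823356051137 · T[22,13]:13*1204909218331+6833042030178=22496861868481
[23] T[23,12]:12*108823356051137+366282500870286=1672162773483930 · T[23,13]:13*22496861868481+108823356051137=401282560341390
[24] T[24,13]:13*401282560341390+1672162773483930=6888836057922000
Read S(24,13) = 6888836057922000.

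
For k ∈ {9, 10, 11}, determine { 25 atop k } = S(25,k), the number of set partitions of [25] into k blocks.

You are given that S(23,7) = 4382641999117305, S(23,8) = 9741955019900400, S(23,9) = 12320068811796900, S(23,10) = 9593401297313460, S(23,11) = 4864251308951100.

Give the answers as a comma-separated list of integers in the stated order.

1167921451092973005, 1203163392175387500, 802355904438462660

row 24: T[24][8]=8·9741955019900400+4382641999117305=82318282158320505  T[24][9]=9·12320068811796900+9741955019900400=120622574326072500  T[24][10]=10·9593401297313460+12320068811796900=108254081784931500  T[24][11]=11·4864251308951100+9593401297313460=63100165695775560
row 25: T[25][9]=9·120622574326072500+82318282158320505=1167921451092973005  T[25][10]=10·108254081784931500+120622574326072500=1203163392175387500  T[25][11]=11·63100165695775560+108254081784931500=802355904438462660
Read S(25,9) = 1167921451092973005, S(25,10) = 1203163392175387500, S(25,11) = 802355904438462660.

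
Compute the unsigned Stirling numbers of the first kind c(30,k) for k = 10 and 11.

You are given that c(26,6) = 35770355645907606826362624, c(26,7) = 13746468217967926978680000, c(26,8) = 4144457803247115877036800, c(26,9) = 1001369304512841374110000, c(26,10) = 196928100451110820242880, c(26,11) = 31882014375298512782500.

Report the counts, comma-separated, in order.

215760462268683520394805979744, 39539238727270799376544542000

r27: T_27,7=26×13746468217967926978680000+35770355645907606826362624=393178529313073708272042624; T_27,8=26×4144457803247115877036800+13746468217967926978680000=121502371102392939781636800; T_27,9=26×1001369304512841374110000+4144457803247115877036800=30180059720580991603896800; T_27,10=26×196928100451110820242880+1001369304512841374110000=6121499916241722700424880; T_27,11=26×31882014375298512782500+196928100451110820242880=1025860474208872152587880
r28: T_28,8=27×121502371102392939781636800+393178529313073708272042624=3673742549077683082376236224; T_28,9=27×30180059720580991603896800+121502371102392939781636800=936363983558079713086850400; T_28,10=27×6121499916241722700424880+30180059720580991603896800=195460557459107504515368560; T_28,11=27×1025860474208872152587880+6121499916241722700424880=33819732719881270820297640
r29: T_29,9=28×936363983558079713086850400+3673742549077683082376236224=29891934088703915048808047424; T_29,10=28×195460557459107504515368560+936363983558079713086850400=6409259592413089839517170080; T_29,11=28×33819732719881270820297640+195460557459107504515368560=1142413073615783087483702480
r30: T_30,10=29×6409259592413089839517170080+29891934088703915048808047424=215760462268683520394805979744; T_30,11=29×1142413073615783087483702480+6409259592413089839517170080=39539238727270799376544542000
Read c(30,10) = 215760462268683520394805979744, c(30,11) = 39539238727270799376544542000.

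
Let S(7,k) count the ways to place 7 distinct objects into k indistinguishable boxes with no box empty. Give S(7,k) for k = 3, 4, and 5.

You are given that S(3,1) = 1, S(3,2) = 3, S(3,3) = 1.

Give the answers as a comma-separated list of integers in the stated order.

[4] T[4,1]:1*1+0=1 · T[4,2]:2*3+1=7 · T[4,3]:3*1+3=6 · T[4,4]:4*0+1=1
[5] T[5,1]:1*1+0=1 · T[5,2]:2*7+1=15 · T[5,3]:3*6+7=25 · T[5,4]:4*1+6=10 · T[5,5]:5*0+1=1
[6] T[6,2]:2*15+1=31 · T[6,3]:3*25+15=90 · T[6,4]:4*10+25=65 · T[6,5]:5*1+10=15
[7] T[7,3]:3*90+31=301 · T[7,4]:4*65+90=350 · T[7,5]:5*15+65=140
Read S(7,3) = 301, S(7,4) = 350, S(7,5) = 140.

301, 350, 140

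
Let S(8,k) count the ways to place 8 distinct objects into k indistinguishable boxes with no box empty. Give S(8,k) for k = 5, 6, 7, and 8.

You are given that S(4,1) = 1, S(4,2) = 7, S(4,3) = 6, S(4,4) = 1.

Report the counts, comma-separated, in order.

row 5: T[5][2]=2·7+1=15  T[5][3]=3·6+7=25  T[5][4]=4·1+6=10  T[5][5]=5·0+1=1
row 6: T[6][3]=3·25+15=90  T[6][4]=4·10+25=65  T[6][5]=5·1+10=15  T[6][6]=6·0+1=1
row 7: T[7][4]=4·65+90=350  T[7][5]=5·15+65=140  T[7][6]=6·1+15=21  T[7][7]=7·0+1=1
row 8: T[8][5]=5·140+350=1050  T[8][6]=6·21+140=266  T[8][7]=7·1+21=28  T[8][8]=8·0+1=1
Read S(8,5) = 1050, S(8,6) = 266, S(8,7) = 28, S(8,8) = 1.

1050, 266, 28, 1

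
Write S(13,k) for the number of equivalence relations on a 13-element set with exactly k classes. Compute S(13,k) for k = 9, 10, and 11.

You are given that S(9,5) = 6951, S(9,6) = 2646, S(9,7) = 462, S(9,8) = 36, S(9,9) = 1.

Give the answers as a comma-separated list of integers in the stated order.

r10: T_10,6=6×2646+6951=22827; T_10,7=7×462+2646=5880; T_10,8=8×36+462=750; T_10,9=9×1+36=45; T_10,10=10×0+1=1
r11: T_11,7=7×5880+22827=63987; T_11,8=8×750+5880=11880; T_11,9=9×45+750=1155; T_11,10=10×1+45=55; T_11,11=11×0+1=1
r12: T_12,8=8×11880+63987=159027; T_12,9=9×1155+11880=22275; T_12,10=10×55+1155=1705; T_12,11=11×1+55=66
r13: T_13,9=9×22275+159027=359502; T_13,10=10×1705+22275=39325; T_13,11=11×66+1705=2431
Read S(13,9) = 359502, S(13,10) = 39325, S(13,11) = 2431.

359502, 39325, 2431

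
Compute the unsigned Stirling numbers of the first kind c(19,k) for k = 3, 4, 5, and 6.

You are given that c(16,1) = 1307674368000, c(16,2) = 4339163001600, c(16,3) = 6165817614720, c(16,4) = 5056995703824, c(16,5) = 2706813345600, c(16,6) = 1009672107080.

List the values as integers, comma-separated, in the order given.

34012249593822720, 30321254007719424, 17950712280921504, 7551527592063024

row 17: T[17][1]=16·1307674368000+0=20922789888000  T[17][2]=16·4339163001600+1307674368000=70734282393600  T[17][3]=16·6165817614720+4339163001600=102992244837120  T[17][4]=16·5056995703824+6165817614720=87077748875904  T[17][5]=16·2706813345600+5056995703824=48366009233424  T[17][6]=16·1009672107080+2706813345600=18861567058880
row 18: T[18][2]=17·70734282393600+20922789888000=1223405590579200  T[18][3]=17·102992244837120+70734282393600=1821602444624640  T[18][4]=17·87077748875904+102992244837120=1583313975727488  T[18][5]=17·48366009233424+87077748875904=909299905844112  T[18][6]=17·18861567058880+48366009233424=369012649234384
row 19: T[19][3]=18·1821602444624640+1223405590579200=34012249593822720  T[19][4]=18·1583313975727488+1821602444624640=30321254007719424  T[19][5]=18·909299905844112+1583313975727488=17950712280921504  T[19][6]=18·369012649234384+909299905844112=7551527592063024
Read c(19,3) = 34012249593822720, c(19,4) = 30321254007719424, c(19,5) = 17950712280921504, c(19,6) = 7551527592063024.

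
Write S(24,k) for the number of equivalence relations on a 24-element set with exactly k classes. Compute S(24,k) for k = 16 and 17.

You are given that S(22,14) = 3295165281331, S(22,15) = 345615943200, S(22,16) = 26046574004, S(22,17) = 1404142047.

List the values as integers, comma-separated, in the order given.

20677182465555, 1610949936915

row 23: T[23][15]=15·345615943200+3295165281331=8479404429331  T[23][16]=16·26046574004+345615943200=762361127264  T[23][17]=17·1404142047+26046574004=49916988803
row 24: T[24][16]=16·762361127264+8479404429331=20677182465555  T[24][17]=17·49916988803+762361127264=1610949936915
Read S(24,16) = 20677182465555, S(24,17) = 1610949936915.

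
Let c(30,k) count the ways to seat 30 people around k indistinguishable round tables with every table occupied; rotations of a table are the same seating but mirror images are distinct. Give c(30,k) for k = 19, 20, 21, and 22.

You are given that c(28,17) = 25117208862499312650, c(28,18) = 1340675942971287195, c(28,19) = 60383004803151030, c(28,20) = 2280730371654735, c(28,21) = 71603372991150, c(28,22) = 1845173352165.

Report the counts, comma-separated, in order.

150566737512021319125, 6634460278534540725, 248526574856284725, 7860403394108265

row 29: T[29][18]=28·1340675942971287195+25117208862499312650=62656135265695354110  T[29][19]=28·60383004803151030+1340675942971287195=3031400077459516035  T[29][20]=28·2280730371654735+60383004803151030=124243455209483610  T[29][21]=28·71603372991150+2280730371654735=4285624815406935  T[29][22]=28·1845173352165+71603372991150=123268226851770
row 30: T[30][19]=29·3031400077459516035+62656135265695354110=150566737512021319125  T[30][20]=29·124243455209483610+3031400077459516035=6634460278534540725  T[30][21]=29·4285624815406935+124243455209483610=248526574856284725  T[30][22]=29·123268226851770+4285624815406935=7860403394108265
Read c(30,19) = 150566737512021319125, c(30,20) = 6634460278534540725, c(30,21) = 248526574856284725, c(30,22) = 7860403394108265.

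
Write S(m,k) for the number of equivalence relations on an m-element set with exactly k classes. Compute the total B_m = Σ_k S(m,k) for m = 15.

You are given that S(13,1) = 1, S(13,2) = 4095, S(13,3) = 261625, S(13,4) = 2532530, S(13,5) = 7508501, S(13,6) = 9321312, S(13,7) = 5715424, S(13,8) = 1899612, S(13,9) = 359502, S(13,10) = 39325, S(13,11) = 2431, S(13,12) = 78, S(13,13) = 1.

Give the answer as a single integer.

1382958545

i=14: T(14,1)=0+1·1=1 | T(14,2)=1+2·4095=8191 | T(14,3)=4095+3·261625=788970 | T(14,4)=261625+4·2532530=10391745 | T(14,5)=2532530+5·7508501=40075035 | T(14,6)=7508501+6·9321312=63436373 | T(14,7)=9321312+7·5715424=49329280 | T(14,8)=5715424+8·1899612=20912320 | T(14,9)=1899612+9·359502=5135130 | T(14,10)=359502+10·39325=752752 | T(14,11)=39325+11·2431=66066 | T(14,12)=2431+12·78=3367 | T(14,13)=78+13·1=91 | T(14,14)=1+14·0=1
i=15: T(15,1)=0+1·1=1 | T(15,2)=1+2·8191=16383 | T(15,3)=8191+3·788970=2375101 | T(15,4)=788970+4·10391745=42355950 | T(15,5)=10391745+5·40075035=210766920 | T(15,6)=40075035+6·63436373=420693273 | T(15,7)=63436373+7·49329280=408741333 | T(15,8)=49329280+8·20912320=216627840 | T(15,9)=20912320+9·5135130=67128490 | T(15,10)=5135130+10·752752=12662650 | T(15,11)=752752+11·66066=1479478 | T(15,12)=66066+12·3367=106470 | T(15,13)=3367+13·91=4550 | T(15,14)=91+14·1=105 | T(15,15)=1+15·0=1
B_15 = ΣS(15,k) = 1+16383+2375101+42355950+210766920+420693273+408741333+216627840+67128490+12662650+1479478+106470+4550+105+1 = 1382958545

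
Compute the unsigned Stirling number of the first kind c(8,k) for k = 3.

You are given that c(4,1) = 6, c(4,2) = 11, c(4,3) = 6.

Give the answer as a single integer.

[5] T[5,1]:4*6+0=24 · T[5,2]:4*11+6=50 · T[5,3]:4*6+11=35
[6] T[6,1]:5*24+0=120 · T[6,2]:5*50+24=274 · T[6,3]:5*35+50=225
[7] T[7,2]:6*274+120=1764 · T[7,3]:6*225+274=1624
[8] T[8,3]:7*1624+1764=13132
Read c(8,3) = 13132.

13132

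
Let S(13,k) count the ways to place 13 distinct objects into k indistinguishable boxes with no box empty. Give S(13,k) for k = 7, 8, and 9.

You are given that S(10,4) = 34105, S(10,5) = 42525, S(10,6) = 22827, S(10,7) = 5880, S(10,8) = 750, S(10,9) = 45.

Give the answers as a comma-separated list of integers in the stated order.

row 11: T[11][5]=5·42525+34105=246730  T[11][6]=6·22827+42525=179487  T[11][7]=7·5880+22827=63987  T[11][8]=8·750+5880=11880  T[11][9]=9·45+750=1155
row 12: T[12][6]=6·179487+246730=1323652  T[12][7]=7·63987+179487=627396  T[12][8]=8·11880+63987=159027  T[12][9]=9·1155+11880=22275
row 13: T[13][7]=7·627396+1323652=5715424  T[13][8]=8·159027+627396=1899612  T[13][9]=9·22275+159027=359502
Read S(13,7) = 5715424, S(13,8) = 1899612, S(13,9) = 359502.

5715424, 1899612, 359502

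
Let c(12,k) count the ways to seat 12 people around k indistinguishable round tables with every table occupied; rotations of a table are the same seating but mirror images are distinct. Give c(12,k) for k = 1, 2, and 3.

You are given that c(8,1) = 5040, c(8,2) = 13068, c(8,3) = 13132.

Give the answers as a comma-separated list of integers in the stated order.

39916800, 120543840, 150917976

@9  (9,1):5040·8+0→40320, (9,2):13068·8+5040→109584, (9,3):13132·8+13068→118124
@10  (10,1):40320·9+0→362880, (10,2):109584·9+40320→1026576, (10,3):118124·9+109584→1172700
@11  (11,1):362880·10+0→3628800, (11,2):1026576·10+362880→10628640, (11,3):1172700·10+1026576→12753576
@12  (12,1):3628800·11+0→39916800, (12,2):10628640·11+3628800→120543840, (12,3):12753576·11+10628640→150917976
Read c(12,1) = 39916800, c(12,2) = 120543840, c(12,3) = 150917976.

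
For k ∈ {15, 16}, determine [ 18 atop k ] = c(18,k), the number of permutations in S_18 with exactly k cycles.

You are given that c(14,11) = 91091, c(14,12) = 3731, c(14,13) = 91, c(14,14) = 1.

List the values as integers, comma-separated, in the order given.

i=15: T(15,12)=91091+14·3731=143325 | T(15,13)=3731+14·91=5005 | T(15,14)=91+14·1=105 | T(15,15)=1+14·0=1
i=16: T(16,13)=143325+15·5005=218400 | T(16,14)=5005+15·105=6580 | T(16,15)=105+15·1=120 | T(16,16)=1+15·0=1
i=17: T(17,14)=218400+16·6580=323680 | T(17,15)=6580+16·120=8500 | T(17,16)=120+16·1=136
i=18: T(18,15)=323680+17·8500=468180 | T(18,16)=8500+17·136=10812
Read c(18,15) = 468180, c(18,16) = 10812.

468180, 10812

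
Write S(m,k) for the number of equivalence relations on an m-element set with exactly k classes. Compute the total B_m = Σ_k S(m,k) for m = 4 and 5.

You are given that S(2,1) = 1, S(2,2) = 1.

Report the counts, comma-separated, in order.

[3] T[3,1]:1*1+0=1 · T[3,2]:2*1+1=3 · T[3,3]:3*0+1=1
[4] T[4,1]:1*1+0=1 · T[4,2]:2*3+1=7 · T[4,3]:3*1+3=6 · T[4,4]:4*0+1=1
[5] T[5,1]:1*1+0=1 · T[5,2]:2*7+1=15 · T[5,3]:3*6+7=25 · T[5,4]:4*1+6=10 · T[5,5]:5*0+1=1
B_4 = ΣS(4,k) = 1+7+6+1 = 15
B_5 = ΣS(5,k) = 1+15+25+10+1 = 52

15, 52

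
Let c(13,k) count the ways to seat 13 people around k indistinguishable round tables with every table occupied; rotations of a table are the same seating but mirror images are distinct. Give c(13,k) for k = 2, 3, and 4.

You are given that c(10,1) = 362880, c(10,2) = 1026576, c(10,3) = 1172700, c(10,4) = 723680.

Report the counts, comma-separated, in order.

1486442880, 1931559552, 1414014888

row 11: T[11][1]=10·362880+0=3628800  T[11][2]=10·1026576+362880=10628640  T[11][3]=10·1172700+1026576=12753576  T[11][4]=10·723680+1172700=8409500
row 12: T[12][1]=11·3628800+0=39916800  T[12][2]=11·10628640+3628800=120543840  T[12][3]=11·12753576+10628640=150917976  T[12][4]=11·8409500+12753576=105258076
row 13: T[13][2]=12·120543840+39916800=1486442880  T[13][3]=12·150917976+120543840=1931559552  T[13][4]=12·105258076+150917976=1414014888
Read c(13,2) = 1486442880, c(13,3) = 1931559552, c(13,4) = 1414014888.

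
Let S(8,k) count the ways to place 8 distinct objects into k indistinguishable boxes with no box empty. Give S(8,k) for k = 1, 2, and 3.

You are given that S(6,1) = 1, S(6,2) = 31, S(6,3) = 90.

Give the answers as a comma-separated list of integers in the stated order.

row 7: T[7][1]=1·1+0=1  T[7][2]=2·31+1=63  T[7][3]=3·90+31=301
row 8: T[8][1]=1·1+0=1  T[8][2]=2·63+1=127  T[8][3]=3·301+63=966
Read S(8,1) = 1, S(8,2) = 127, S(8,3) = 966.

1, 127, 966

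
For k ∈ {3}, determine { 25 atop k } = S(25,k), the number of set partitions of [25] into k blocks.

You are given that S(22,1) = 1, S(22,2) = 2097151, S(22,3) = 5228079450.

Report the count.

@23  (23,1):1·1+0→1, (23,2):2097151·2+1→4194303, (23,3):5228079450·3+2097151→15686335501
@24  (24,2):4194303·2+1→8388607, (24,3):15686335501·3+4194303→47063200806
@25  (25,3):47063200806·3+8388607→141197991025
Read S(25,3) = 141197991025.

141197991025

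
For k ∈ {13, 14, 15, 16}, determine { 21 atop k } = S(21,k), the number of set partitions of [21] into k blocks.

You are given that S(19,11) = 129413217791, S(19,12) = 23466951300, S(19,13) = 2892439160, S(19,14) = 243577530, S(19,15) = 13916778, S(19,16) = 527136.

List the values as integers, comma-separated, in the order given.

i=20: T(20,12)=129413217791+12·23466951300=411016633391 | T(20,13)=23466951300+13·2892439160=61068660380 | T(20,14)=2892439160+14·243577530=6302524580 | T(20,15)=243577530+15·13916778=452329200 | T(20,16)=13916778+16·527136=22350954
i=21: T(21,13)=411016633391+13·61068660380=1204909218331 | T(21,14)=61068660380+14·6302524580=149304004500 | T(21,15)=6302524580+15·452329200=13087462580 | T(21,16)=452329200+16·22350954=809944464
Read S(21,13) = 1204909218331, S(21,14) = 149304004500, S(21,15) = 13087462580, S(21,16) = 809944464.

1204909218331, 149304004500, 13087462580, 809944464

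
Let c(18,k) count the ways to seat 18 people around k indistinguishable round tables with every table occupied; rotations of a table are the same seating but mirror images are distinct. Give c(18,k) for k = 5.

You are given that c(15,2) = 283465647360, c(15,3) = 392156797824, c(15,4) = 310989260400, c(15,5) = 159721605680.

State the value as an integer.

row 16: T[16][3]=15·392156797824+283465647360=6165817614720  T[16][4]=15·310989260400+392156797824=5056995703824  T[16][5]=15·159721605680+310989260400=2706813345600
row 17: T[17][4]=16·5056995703824+6165817614720=87077748875904  T[17][5]=16·2706813345600+5056995703824=48366009233424
row 18: T[18][5]=17·48366009233424+87077748875904=909299905844112
Read c(18,5) = 909299905844112.

909299905844112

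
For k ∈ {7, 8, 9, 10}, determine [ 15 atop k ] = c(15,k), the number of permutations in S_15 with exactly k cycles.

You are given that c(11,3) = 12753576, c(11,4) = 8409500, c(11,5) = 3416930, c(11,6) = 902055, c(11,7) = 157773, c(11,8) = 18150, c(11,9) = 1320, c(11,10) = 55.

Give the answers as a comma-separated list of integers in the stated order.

i=12: T(12,4)=12753576+11·8409500=105258076 | T(12,5)=8409500+11·3416930=45995730 | T(12,6)=3416930+11·902055=13339535 | T(12,7)=902055+11·157773=2637558 | T(12,8)=157773+11·18150=357423 | T(12,9)=18150+11·1320=32670 | T(12,10)=1320+11·55=1925
i=13: T(13,5)=105258076+12·45995730=657206836 | T(13,6)=45995730+12·13339535=206070150 | T(13,7)=13339535+12·2637558=44990231 | T(13,8)=2637558+12·357423=6926634 | T(13,9)=357423+12·32670=749463 | T(13,10)=32670+12·1925=55770
i=14: T(14,6)=657206836+13·206070150=3336118786 | T(14,7)=206070150+13·44990231=790943153 | T(14,8)=44990231+13·6926634=135036473 | T(14,9)=6926634+13·749463=16669653 | T(14,10)=749463+13·55770=1474473
i=15: T(15,7)=3336118786+14·790943153=14409322928 | T(15,8)=790943153+14·135036473=2681453775 | T(15,9)=135036473+14·16669653=368411615 | T(15,10)=16669653+14·1474473=37312275
Read c(15,7) = 14409322928, c(15,8) = 2681453775, c(15,9) = 368411615, c(15,10) = 37312275.

14409322928, 2681453775, 368411615, 37312275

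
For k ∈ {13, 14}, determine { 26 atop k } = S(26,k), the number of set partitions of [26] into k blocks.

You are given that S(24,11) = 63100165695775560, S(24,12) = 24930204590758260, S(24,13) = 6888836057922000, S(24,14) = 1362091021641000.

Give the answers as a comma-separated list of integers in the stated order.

1850568574253550060, 477898618396288260

[25] T[25,12]:12*24930204590758260+63100165695775560=362262620784874680 · T[25,13]:13*6888836057922000+24930204590758260=114485073343744260 · T[25,14]:14*1362091021641000+6888836057922000=25958110360896000
[26] T[26,13]:13*114485073343744260+362262620784874680=1850568574253550060 · T[26,14]:14*25958110360896000+114485073343744260=477898618396288260
Read S(26,13) = 1850568574253550060, S(26,14) = 477898618396288260.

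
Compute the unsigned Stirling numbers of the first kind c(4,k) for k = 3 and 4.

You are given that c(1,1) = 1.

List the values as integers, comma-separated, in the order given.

@2  (2,1):1·1+0→1, (2,2):0·1+1→1
@3  (3,2):1·2+1→3, (3,3):0·2+1→1
@4  (4,3):1·3+3→6, (4,4):0·3+1→1
Read c(4,3) = 6, c(4,4) = 1.

6, 1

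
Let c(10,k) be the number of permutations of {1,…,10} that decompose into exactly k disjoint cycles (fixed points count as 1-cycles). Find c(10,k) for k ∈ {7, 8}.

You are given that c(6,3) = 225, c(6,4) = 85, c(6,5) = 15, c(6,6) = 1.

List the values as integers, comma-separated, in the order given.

9450, 870

@7  (7,4):85·6+225→735, (7,5):15·6+85→175, (7,6):1·6+15→21, (7,7):0·6+1→1
@8  (8,5):175·7+735→1960, (8,6):21·7+175→322, (8,7):1·7+21→28, (8,8):0·7+1→1
@9  (9,6):322·8+1960→4536, (9,7):28·8+322→546, (9,8):1·8+28→36
@10  (10,7):546·9+4536→9450, (10,8):36·9+546→870
Read c(10,7) = 9450, c(10,8) = 870.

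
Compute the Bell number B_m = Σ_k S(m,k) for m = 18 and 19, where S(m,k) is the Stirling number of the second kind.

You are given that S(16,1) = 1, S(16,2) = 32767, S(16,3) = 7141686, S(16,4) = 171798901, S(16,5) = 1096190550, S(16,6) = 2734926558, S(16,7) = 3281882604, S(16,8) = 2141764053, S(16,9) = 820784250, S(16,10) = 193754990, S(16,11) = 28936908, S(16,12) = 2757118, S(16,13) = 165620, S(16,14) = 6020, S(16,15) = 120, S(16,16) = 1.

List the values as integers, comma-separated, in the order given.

row 17: T[17][1]=1·1+0=1  T[17][2]=2·32767+1=65535  T[17][3]=3·7141686+32767=21457825  T[17][4]=4·171798901+7141686=694337290  T[17][5]=5·1096190550+171798901=5652751651  T[17][6]=6·2734926558+1096190550=17505749898  T[17][7]=7·3281882604+2734926558=25708104786  T[17][8]=8·2141764053+3281882604=20415995028  T[17][9]=9·820784250+2141764053=9528822303  T[17][10]=10·193754990+820784250=2758334150  T[17][11]=11·28936908+193754990=512060978  T[17][12]=12·2757118+28936908=62022324  T[17][13]=13·165620+2757118=4910178  T[17][14]=14·6020+165620=249900  T[17][15]=15·120+6020=7820  T[17][16]=16·1+120=136  T[17][17]=17·0+1=1
row 18: T[18][1]=1·1+0=1  T[18][2]=2·65535+1=131071  T[18][3]=3·21457825+65535=64439010  T[18][4]=4·694337290+21457825=2798806985  T[18][5]=5·5652751651+694337290=28958095545  T[18][6]=6·17505749898+5652751651=110687251039  T[18][7]=7·25708104786+17505749898=197462483400  T[18][8]=8·20415995028+25708104786=189036065010  T[18][9]=9·9528822303+20415995028=106175395755  T[18][10]=10·2758334150+9528822303=37112163803  T[18][11]=11·512060978+2758334150=8391004908  T[18][12]=12·62022324+512060978=1256328866  T[18][13]=13·4910178+62022324=125854638  T[18][14]=14·249900+4910178=8408778  T[18][15]=15·7820+249900=367200  T[18][16]=16·136+7820=9996  T[18][17]=17·1+136=153  T[18][18]=18·0+1=1
row 19: T[19][1]=1·1+0=1  T[19][2]=2·131071+1=262143  T[19][3]=3·64439010+131071=193448101  T[19][4]=4·2798806985+64439010=11259666950  T[19][5]=5·28958095545+2798806985=147589284710  T[19][6]=6·110687251039+28958095545=693081601779  T[19][7]=7·197462483400+110687251039=1492924634839  T[19][8]=8·189036065010+197462483400=1709751003480  T[19][9]=9·106175395755+189036065010=1144614626805  T[19][10]=10·37112163803+106175395755=477297033785  T[19][11]=11·8391004908+37112163803=129413217791  T[19][12]=12·1256328866+8391004908=23466951300  T[19][13]=13·125854638+1256328866=2892439160  T[19][14]=14·8408778+125854638=243577530  T[19][15]=15·367200+8408778=13916778  T[19][16]=16·9996+367200=527136  T[19][17]=17·153+9996=12597  T[19][18]=18·1+153=171  T[19][19]=19·0+1=1
B_18 = ΣS(18,k) = 1+131071+64439010+2798806985+28958095545+110687251039+197462483400+189036065010+106175395755+37112163803+8391004908+1256328866+125854638+8408778+367200+9996+153+1 = 682076806159
B_19 = ΣS(19,k) = 1+262143+193448101+11259666950+147589284710+693081601779+1492924634839+1709751003480+1144614626805+477297033785+129413217791+23466951300+2892439160+243577530+13916778+527136+12597+171+1 = 5832742205057

682076806159, 5832742205057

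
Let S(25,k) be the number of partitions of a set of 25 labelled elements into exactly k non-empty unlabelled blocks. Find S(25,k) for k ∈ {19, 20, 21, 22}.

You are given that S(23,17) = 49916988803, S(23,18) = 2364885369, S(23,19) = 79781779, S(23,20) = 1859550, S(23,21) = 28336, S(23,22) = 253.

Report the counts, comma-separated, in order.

166218969675, 6220194750, 168519505, 3200450

r24: T_24,18=18×2364885369+49916988803=92484925445; T_24,19=19×79781779+2364885369=3880739170; T_24,20=20×1859550+79781779=116972779; T_24,21=21×28336+1859550=2454606; T_24,22=22×253+28336=33902
r25: T_25,19=19×3880739170+92484925445=166218969675; T_25,20=20×116972779+3880739170=6220194750; T_25,21=21×2454606+116972779=168519505; T_25,22=22×33902+2454606=3200450
Read S(25,19) = 166218969675, S(25,20) = 6220194750, S(25,21) = 168519505, S(25,22) = 3200450.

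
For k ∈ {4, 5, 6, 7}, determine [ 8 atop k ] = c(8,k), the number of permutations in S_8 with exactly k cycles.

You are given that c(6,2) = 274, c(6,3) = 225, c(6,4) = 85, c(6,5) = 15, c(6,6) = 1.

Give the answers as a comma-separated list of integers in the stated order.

6769, 1960, 322, 28

@7  (7,3):225·6+274→1624, (7,4):85·6+225→735, (7,5):15·6+85→175, (7,6):1·6+15→21, (7,7):0·6+1→1
@8  (8,4):735·7+1624→6769, (8,5):175·7+735→1960, (8,6):21·7+175→322, (8,7):1·7+21→28
Read c(8,4) = 6769, c(8,5) = 1960, c(8,6) = 322, c(8,7) = 28.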